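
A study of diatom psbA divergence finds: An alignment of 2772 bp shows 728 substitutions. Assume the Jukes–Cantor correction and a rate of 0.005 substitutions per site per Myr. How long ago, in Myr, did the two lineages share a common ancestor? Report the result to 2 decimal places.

32.33

p = 728/2772 ≈ 0.262626.
d = −(3/4) ln(1 − 4p/3) = −0.75 ln(1 − 0.350168) = −0.75 ln(0.649832)
  = −0.75 × (-0.431041) = 0.323281 substitutions/site.
Under a molecular clock d = 2μt, so t = d/(2μ) = 0.323281 / (2 × 0.005) = 32.33 Myr.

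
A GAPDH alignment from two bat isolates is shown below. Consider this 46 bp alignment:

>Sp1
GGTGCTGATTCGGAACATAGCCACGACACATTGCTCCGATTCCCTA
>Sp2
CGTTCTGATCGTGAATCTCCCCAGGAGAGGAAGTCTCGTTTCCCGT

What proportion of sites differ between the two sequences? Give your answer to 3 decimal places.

The sequences differ at 21 of 46 positions.
p = 21/46 = 0.456521… ≈ 0.457 (to 3 d.p.).

0.457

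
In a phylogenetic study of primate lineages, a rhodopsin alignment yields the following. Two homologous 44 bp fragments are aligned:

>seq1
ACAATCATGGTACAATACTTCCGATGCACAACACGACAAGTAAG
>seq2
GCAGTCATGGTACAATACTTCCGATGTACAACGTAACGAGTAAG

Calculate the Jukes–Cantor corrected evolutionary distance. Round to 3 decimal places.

The sequences differ at 7 of 44 sites (1, 4, 27, 33, 34, 35, 38), so p = 7/44 ≈ 0.159091.
d = −(3/4) ln(1 − 4p/3) = −0.75 ln(1 − 0.212121) = −0.75 ln(0.787879)
  = −0.75 × (-0.238411) = 0.178808 substitutions/site.

0.179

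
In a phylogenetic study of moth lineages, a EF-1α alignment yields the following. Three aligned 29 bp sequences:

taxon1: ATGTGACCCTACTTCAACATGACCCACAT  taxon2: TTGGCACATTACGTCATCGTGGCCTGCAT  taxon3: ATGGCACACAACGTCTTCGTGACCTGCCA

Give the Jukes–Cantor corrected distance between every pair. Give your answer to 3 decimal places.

taxon1–taxon2: 11/29 sites differ → p ≈ 0.37931, d = −0.75 ln(1 − 0.505747) = 0.528531 ≈ 0.529.
taxon1–taxon3: 12/29 sites differ → p ≈ 0.413793, d = −0.75 ln(1 − 0.551724) = 0.601760 ≈ 0.602.
taxon2–taxon3: 7/29 sites differ → p ≈ 0.241379, d = −0.75 ln(1 − 0.321839) = 0.291278 ≈ 0.291.

d(taxon1,taxon2) = 0.529, d(taxon1,taxon3) = 0.602, d(taxon2,taxon3) = 0.291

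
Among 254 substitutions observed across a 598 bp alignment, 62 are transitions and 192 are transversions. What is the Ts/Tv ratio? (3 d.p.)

0.323

R = 62/192 = 0.322916… ≈ 0.323 (to 3 d.p.).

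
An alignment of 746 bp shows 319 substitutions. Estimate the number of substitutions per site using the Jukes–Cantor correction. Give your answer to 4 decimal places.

p = 319/746 ≈ 0.427614.
d = −(3/4) ln(1 − 4p/3) = −0.75 ln(1 − 0.570152) = −0.75 ln(0.429848)
  = −0.75 × (-0.844324) = 0.633243 substitutions/site.

0.6332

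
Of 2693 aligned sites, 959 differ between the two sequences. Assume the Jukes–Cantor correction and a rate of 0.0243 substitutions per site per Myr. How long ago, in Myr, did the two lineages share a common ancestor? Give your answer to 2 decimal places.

p = 959/2693 ≈ 0.356108.
d = −(3/4) ln(1 − 4p/3) = −0.75 ln(1 − 0.474811) = −0.75 ln(0.525189)
  = −0.75 × (-0.643997) = 0.482998 substitutions/site.
Under a molecular clock d = 2μt, so t = d/(2μ) = 0.482998 / (2 × 0.0243) = 9.94 Myr.

9.94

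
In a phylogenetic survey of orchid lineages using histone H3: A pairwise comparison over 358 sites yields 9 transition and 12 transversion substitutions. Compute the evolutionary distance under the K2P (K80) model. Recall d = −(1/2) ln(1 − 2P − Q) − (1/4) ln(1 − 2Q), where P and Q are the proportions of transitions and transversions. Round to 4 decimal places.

0.0611

P = 9/358 ≈ 0.02514 and Q = 12/358 ≈ 0.03352.
Under the Kimura two-parameter model, d = −½ ln(1 − 2P − Q) − ¼ ln(1 − 2Q).
1 − 2P − Q = 0.9162, giving −½ ln(0.9162) = 0.043760.
1 − 2Q = 0.93296, giving −¼ ln(0.93296) = 0.017348.
d = 0.043760 + 0.017348 = 0.061108.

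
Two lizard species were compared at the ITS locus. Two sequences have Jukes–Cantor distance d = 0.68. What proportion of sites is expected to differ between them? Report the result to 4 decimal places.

p = (3/4)(1 − e^(−4d/3)) = 0.75 × (1 − e^(-0.906667)) = 0.75 × (1 − 0.403868) = 0.447099.

0.4471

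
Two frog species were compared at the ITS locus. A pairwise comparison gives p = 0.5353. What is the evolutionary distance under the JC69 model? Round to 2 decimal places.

d = −(3/4) ln(1 − 4p/3) = −0.75 ln(1 − 0.713733) = −0.75 ln(0.286267)
  = −0.75 × (-1.250830) = 0.938123 substitutions/site.

0.94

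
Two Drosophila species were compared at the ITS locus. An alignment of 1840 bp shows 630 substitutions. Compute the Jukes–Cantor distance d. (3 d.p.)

p = 630/1840 ≈ 0.342391.
d = −(3/4) ln(1 − 4p/3) = −0.75 ln(1 − 0.456521) = −0.75 ln(0.543479)
  = −0.75 × (-0.609764) = 0.457323 substitutions/site.

0.457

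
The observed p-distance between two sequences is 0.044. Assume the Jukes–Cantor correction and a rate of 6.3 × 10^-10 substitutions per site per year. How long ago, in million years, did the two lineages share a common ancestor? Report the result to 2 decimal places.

35.99

d = −(3/4) ln(1 − 4p/3) = −0.75 ln(1 − 0.058667) = −0.75 ln(0.941333)
  = −0.75 × (-0.060458) = 0.045344 substitutions/site.
Under a molecular clock d = 2μt, so t = d/(2μ) = 0.045344 / (2 × 6.3 × 10^-10) = 35.99 million years.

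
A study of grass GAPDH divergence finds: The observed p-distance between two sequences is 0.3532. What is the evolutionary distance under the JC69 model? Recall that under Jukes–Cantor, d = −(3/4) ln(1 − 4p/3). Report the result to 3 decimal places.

d = −(3/4) ln(1 − 4p/3) = −0.75 ln(1 − 0.470933) = −0.75 ln(0.529067)
  = −0.75 × (-0.636640) = 0.477480 substitutions/site.

0.477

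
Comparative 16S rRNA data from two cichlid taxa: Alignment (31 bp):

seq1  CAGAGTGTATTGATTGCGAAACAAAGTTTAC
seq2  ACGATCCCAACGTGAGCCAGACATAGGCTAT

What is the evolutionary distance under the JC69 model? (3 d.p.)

The sequences differ at 17 of 31 sites, so p = 17/31 ≈ 0.548387.
d = −(3/4) ln(1 − 4p/3) = −0.75 ln(1 − 0.731183) = −0.75 ln(0.268817)
  = −0.75 × (-1.313724) = 0.985293 substitutions/site.

0.985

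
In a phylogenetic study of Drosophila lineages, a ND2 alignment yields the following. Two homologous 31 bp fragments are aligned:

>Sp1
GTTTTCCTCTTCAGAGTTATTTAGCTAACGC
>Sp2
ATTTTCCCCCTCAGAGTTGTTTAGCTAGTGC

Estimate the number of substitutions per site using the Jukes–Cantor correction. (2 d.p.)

0.22

The sequences differ at 6 of 31 sites (1, 8, 10, 19, 28, 29), so p = 6/31 ≈ 0.193548.
d = −(3/4) ln(1 − 4p/3) = −0.75 ln(1 − 0.258064) = −0.75 ln(0.741936)
  = −0.75 × (-0.298492) = 0.223869 substitutions/site.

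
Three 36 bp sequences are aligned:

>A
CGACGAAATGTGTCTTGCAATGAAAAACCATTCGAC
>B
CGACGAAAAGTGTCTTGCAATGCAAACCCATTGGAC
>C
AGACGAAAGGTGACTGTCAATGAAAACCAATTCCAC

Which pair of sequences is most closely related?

A and B

A–B: 4/36 differ, p = 0.111, d = 0.120.
A–C: 8/36 differ, p = 0.222, d = 0.264.
B–C: 9/36 differ, p = 0.250, d = 0.304.
The smallest distance is between A and B.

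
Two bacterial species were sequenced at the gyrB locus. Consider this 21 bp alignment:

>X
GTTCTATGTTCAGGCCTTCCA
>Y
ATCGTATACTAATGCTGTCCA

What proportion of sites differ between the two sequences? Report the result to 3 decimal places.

The sequences differ at 9 of 21 positions (sites 1, 3, 4, 8, 9, 11, 13, 16, 17).
p = 9/21 = 0.428571… ≈ 0.429 (to 3 d.p.).

0.429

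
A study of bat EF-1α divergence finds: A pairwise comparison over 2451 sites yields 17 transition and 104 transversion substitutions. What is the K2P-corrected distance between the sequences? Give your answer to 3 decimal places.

0.051

P = 17/2451 ≈ 0.006936 and Q = 104/2451 ≈ 0.042432.
Under the Kimura two-parameter model, d = −½ ln(1 − 2P − Q) − ¼ ln(1 − 2Q).
1 − 2P − Q = 0.943696, giving −½ ln(0.943696) = 0.028976.
1 − 2Q = 0.915136, giving −¼ ln(0.915136) = 0.022171.
d = 0.028976 + 0.022171 = 0.051147.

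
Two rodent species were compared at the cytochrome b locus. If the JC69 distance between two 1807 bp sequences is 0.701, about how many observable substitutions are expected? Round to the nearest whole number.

Invert JC69: p = (3/4)(1 − e^(−4d/3)) = 0.75 × (1 − e^(-0.934667)) = 0.75 × (1 − 0.392717) = 0.455462.
Expected differing sites = pL ≈ 0.455462 × 1807 = 823.019834 ≈ 823.

823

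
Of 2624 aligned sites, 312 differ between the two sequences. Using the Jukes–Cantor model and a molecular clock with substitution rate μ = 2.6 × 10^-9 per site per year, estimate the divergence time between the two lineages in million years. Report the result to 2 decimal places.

24.90

p = 312/2624 ≈ 0.118902.
d = −(3/4) ln(1 − 4p/3) = −0.75 ln(1 − 0.158536) = −0.75 ln(0.841464)
  = −0.75 × (-0.172612) = 0.129459 substitutions/site.
Under a molecular clock d = 2μt, so t = d/(2μ) = 0.129459 / (2 × 2.6 × 10^-9) = 24.90 million years.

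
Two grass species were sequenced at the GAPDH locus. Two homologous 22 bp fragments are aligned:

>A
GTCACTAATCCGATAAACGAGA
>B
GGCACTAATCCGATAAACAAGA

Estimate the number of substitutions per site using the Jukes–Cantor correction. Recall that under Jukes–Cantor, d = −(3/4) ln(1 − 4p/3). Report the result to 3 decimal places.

The sequences differ at 2 of 22 sites (2, 19), so p = 2/22 ≈ 0.090909.
d = −(3/4) ln(1 − 4p/3) = −0.75 ln(1 − 0.121212) = −0.75 ln(0.878788)
  = −0.75 × (-0.129212) = 0.096909 substitutions/site.

0.097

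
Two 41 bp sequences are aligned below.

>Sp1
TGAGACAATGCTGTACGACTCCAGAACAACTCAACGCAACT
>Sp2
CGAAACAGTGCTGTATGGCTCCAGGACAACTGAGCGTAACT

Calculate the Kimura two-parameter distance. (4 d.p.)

Of 41 sites, 8 differences are transitions and 1 are transversions, so P = 8/41 ≈ 0.195122 and Q = 1/41 ≈ 0.02439.
Under the Kimura two-parameter model, d = −½ ln(1 − 2P − Q) − ¼ ln(1 − 2Q).
1 − 2P − Q = 0.585366, giving −½ ln(0.585366) = 0.267759.
1 − 2Q = 0.95122, giving −¼ ln(0.95122) = 0.012502.
d = 0.267759 + 0.012502 = 0.280261.

0.2803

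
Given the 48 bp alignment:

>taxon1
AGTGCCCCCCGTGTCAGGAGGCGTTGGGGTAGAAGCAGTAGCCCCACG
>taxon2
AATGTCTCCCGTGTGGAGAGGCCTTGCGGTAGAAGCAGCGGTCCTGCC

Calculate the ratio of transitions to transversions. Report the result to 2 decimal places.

Transitions are A↔G and C↔T; transversions are all other mismatches.
Transitions: 10. Transversions: 4.
R = 10/4 = 2.50.

2.50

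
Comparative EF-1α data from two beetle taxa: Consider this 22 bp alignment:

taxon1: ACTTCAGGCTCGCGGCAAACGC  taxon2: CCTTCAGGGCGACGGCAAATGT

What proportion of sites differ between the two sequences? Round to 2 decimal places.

The sequences differ at 7 of 22 positions (sites 1, 9, 10, 11, 12, 20, 22).
p = 7/22 = 0.318181… ≈ 0.32 (to 2 d.p.).

0.32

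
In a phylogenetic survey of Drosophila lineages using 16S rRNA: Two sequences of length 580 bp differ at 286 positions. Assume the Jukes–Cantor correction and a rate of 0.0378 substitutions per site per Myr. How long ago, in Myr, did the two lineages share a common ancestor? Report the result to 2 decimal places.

10.63

p = 286/580 ≈ 0.493103.
d = −(3/4) ln(1 − 4p/3) = −0.75 ln(1 − 0.657471) = −0.75 ln(0.342529)
  = −0.75 × (-1.071399) = 0.803549 substitutions/site.
Under a molecular clock d = 2μt, so t = d/(2μ) = 0.803549 / (2 × 0.0378) = 10.63 Myr.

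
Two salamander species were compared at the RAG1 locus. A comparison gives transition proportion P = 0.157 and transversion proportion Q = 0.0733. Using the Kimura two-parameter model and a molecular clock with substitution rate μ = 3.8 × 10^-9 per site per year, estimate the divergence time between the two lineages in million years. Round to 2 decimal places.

37.44

Under the Kimura two-parameter model, d = −½ ln(1 − 2P − Q) − ¼ ln(1 − 2Q).
1 − 2P − Q = 0.6127, giving −½ ln(0.6127) = 0.244940.
1 − 2Q = 0.8534, giving −¼ ln(0.8534) = 0.039632.
d = 0.244940 + 0.039632 = 0.284572.
Under a molecular clock d = 2μt, so t = d/(2μ) = 0.284572 / (2 × 3.8 × 10^-9) = 37.44 million years.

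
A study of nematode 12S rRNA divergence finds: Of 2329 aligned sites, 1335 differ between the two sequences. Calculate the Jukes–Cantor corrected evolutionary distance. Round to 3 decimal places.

p = 1335/2329 ≈ 0.573207.
d = −(3/4) ln(1 − 4p/3) = −0.75 ln(1 − 0.764276) = −0.75 ln(0.235724)
  = −0.75 × (-1.445094) = 1.083821 substitutions/site.

1.084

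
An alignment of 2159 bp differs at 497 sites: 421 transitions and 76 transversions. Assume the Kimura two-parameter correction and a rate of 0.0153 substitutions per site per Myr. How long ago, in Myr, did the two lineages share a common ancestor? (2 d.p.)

P = 421/2159 ≈ 0.194998 and Q = 76/2159 ≈ 0.035201.
Under the Kimura two-parameter model, d = −½ ln(1 − 2P − Q) − ¼ ln(1 − 2Q).
1 − 2P − Q = 0.574803, giving −½ ln(0.574803) = 0.276864.
1 − 2Q = 0.929598, giving −¼ ln(0.929598) = 0.018251.
d = 0.276864 + 0.018251 = 0.295115.
Under a molecular clock d = 2μt, so t = d/(2μ) = 0.295115 / (2 × 0.0153) = 9.64 Myr.

9.64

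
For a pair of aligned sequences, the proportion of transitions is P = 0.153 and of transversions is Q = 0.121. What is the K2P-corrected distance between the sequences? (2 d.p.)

Under the Kimura two-parameter model, d = −½ ln(1 − 2P − Q) − ¼ ln(1 − 2Q).
1 − 2P − Q = 0.573, giving −½ ln(0.573) = 0.278435.
1 − 2Q = 0.758, giving −¼ ln(0.758) = 0.069268.
d = 0.278435 + 0.069268 = 0.347703.

0.35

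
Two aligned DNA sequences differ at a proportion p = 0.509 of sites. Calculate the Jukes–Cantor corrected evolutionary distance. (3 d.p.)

d = −(3/4) ln(1 − 4p/3) = −0.75 ln(1 − 0.678667) = −0.75 ln(0.321333)
  = −0.75 × (-1.135277) = 0.851458 substitutions/site.

0.851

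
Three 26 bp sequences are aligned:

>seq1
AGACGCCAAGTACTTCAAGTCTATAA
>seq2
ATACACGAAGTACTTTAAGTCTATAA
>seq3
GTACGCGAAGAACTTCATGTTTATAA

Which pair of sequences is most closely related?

seq1 and seq2

seq1–seq2: 4/26 differ, p = 0.154, d = 0.172.
seq1–seq3: 6/26 differ, p = 0.231, d = 0.276.
seq2–seq3: 6/26 differ, p = 0.231, d = 0.276.
The smallest distance is between seq1 and seq2.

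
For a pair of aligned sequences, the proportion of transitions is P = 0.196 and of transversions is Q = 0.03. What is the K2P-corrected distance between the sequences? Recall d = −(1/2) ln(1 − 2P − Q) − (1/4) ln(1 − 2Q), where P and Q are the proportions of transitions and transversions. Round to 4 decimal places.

Under the Kimura two-parameter model, d = −½ ln(1 − 2P − Q) − ¼ ln(1 − 2Q).
1 − 2P − Q = 0.578, giving −½ ln(0.578) = 0.274091.
1 − 2Q = 0.94, giving −¼ ln(0.94) = 0.015469.
d = 0.274091 + 0.015469 = 0.289560.

0.2896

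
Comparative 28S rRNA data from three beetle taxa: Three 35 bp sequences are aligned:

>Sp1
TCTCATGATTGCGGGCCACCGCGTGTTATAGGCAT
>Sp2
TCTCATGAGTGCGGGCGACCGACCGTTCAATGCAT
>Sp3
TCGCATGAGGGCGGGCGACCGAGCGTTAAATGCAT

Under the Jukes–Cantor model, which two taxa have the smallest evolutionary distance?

Sp2 and Sp3

Sp1–Sp2: 8/35 differ, p = 0.229, d = 0.273.
Sp1–Sp3: 8/35 differ, p = 0.229, d = 0.273.
Sp2–Sp3: 4/35 differ, p = 0.114, d = 0.124.
The smallest distance is between Sp2 and Sp3.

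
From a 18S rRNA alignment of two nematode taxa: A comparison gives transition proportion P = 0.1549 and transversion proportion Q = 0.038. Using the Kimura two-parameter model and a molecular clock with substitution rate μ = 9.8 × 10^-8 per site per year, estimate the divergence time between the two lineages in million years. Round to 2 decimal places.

1.19

Under the Kimura two-parameter model, d = −½ ln(1 − 2P − Q) − ¼ ln(1 − 2Q).
1 − 2P − Q = 0.6522, giving −½ ln(0.6522) = 0.213702.
1 − 2Q = 0.924, giving −¼ ln(0.924) = 0.019761.
d = 0.213702 + 0.019761 = 0.233463.
Under a molecular clock d = 2μt, so t = d/(2μ) = 0.233463 / (2 × 9.8 × 10^-8) = 1.19 million years.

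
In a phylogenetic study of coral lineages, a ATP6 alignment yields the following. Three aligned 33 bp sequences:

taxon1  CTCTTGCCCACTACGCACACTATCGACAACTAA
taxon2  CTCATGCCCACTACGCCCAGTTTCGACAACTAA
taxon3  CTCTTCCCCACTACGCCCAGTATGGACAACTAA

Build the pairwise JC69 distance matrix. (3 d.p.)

d(taxon1,taxon2) = 0.132, d(taxon1,taxon3) = 0.132, d(taxon2,taxon3) = 0.132

taxon1–taxon2: 4/33 sites differ → p ≈ 0.121212, d = −0.75 ln(1 − 0.161616) = 0.132209 ≈ 0.132.
taxon1–taxon3: 4/33 sites differ → p ≈ 0.121212, d = −0.75 ln(1 − 0.161616) = 0.132209 ≈ 0.132.
taxon2–taxon3: 4/33 sites differ → p ≈ 0.121212, d = −0.75 ln(1 − 0.161616) = 0.132209 ≈ 0.132.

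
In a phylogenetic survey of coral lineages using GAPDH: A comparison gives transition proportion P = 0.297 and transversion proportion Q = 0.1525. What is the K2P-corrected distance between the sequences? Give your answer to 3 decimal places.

0.777

Under the Kimura two-parameter model, d = −½ ln(1 − 2P − Q) − ¼ ln(1 − 2Q).
1 − 2P − Q = 0.2535, giving −½ ln(0.2535) = 0.686196.
1 − 2Q = 0.695, giving −¼ ln(0.695) = 0.090961.
d = 0.686196 + 0.090961 = 0.777157.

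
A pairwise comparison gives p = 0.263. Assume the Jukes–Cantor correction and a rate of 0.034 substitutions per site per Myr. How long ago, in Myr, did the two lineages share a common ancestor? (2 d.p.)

d = −(3/4) ln(1 − 4p/3) = −0.75 ln(1 − 0.350667) = −0.75 ln(0.649333)
  = −0.75 × (-0.431810) = 0.323858 substitutions/site.
Under a molecular clock d = 2μt, so t = d/(2μ) = 0.323858 / (2 × 0.034) = 4.76 Myr.

4.76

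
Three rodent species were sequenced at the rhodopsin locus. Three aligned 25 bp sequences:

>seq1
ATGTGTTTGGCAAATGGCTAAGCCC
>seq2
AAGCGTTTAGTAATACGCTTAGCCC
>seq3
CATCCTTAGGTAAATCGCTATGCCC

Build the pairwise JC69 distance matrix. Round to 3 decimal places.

seq1–seq2: 8/25 sites differ → p = 0.32, d = −0.75 ln(1 − 0.426667) = 0.417216 ≈ 0.417.
seq1–seq3: 9/25 sites differ → p = 0.36, d = −0.75 ln(1 − 0.48) = 0.490445 ≈ 0.490.
seq2–seq3: 9/25 sites differ → p = 0.36, d = −0.75 ln(1 − 0.48) = 0.490445 ≈ 0.490.

d(seq1,seq2) = 0.417, d(seq1,seq3) = 0.490, d(seq2,seq3) = 0.490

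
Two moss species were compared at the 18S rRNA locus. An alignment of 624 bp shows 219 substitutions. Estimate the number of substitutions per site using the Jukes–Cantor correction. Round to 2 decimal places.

0.47

p = 219/624 ≈ 0.350962.
d = −(3/4) ln(1 − 4p/3) = −0.75 ln(1 − 0.467949) = −0.75 ln(0.532051)
  = −0.75 × (-0.631016) = 0.473262 substitutions/site.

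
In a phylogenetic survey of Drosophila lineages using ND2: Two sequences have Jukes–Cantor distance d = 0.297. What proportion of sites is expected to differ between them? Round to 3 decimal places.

p = (3/4)(1 − e^(−4d/3)) = 0.75 × (1 − e^(-0.396)) = 0.75 × (1 − 0.673007) = 0.245245.

0.245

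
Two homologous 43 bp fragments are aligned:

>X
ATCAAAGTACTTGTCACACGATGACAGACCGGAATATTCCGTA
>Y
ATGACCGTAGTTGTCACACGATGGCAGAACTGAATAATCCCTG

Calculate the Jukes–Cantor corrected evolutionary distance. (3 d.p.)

The sequences differ at 10 of 43 sites (3, 5, 6, 10, 24, 29, 31, 37, 41, 43), so p = 10/43 ≈ 0.232558.
d = −(3/4) ln(1 − 4p/3) = −0.75 ln(1 − 0.310077) = −0.75 ln(0.689923)
  = −0.75 × (-0.371175) = 0.278381 substitutions/site.

0.278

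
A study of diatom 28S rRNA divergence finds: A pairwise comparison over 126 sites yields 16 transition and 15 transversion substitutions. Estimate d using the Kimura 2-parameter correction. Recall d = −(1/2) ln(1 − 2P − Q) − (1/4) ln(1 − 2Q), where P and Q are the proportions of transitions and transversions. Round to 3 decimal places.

0.301

P = 16/126 ≈ 0.126984 and Q = 15/126 ≈ 0.119048.
Under the Kimura two-parameter model, d = −½ ln(1 − 2P − Q) − ¼ ln(1 − 2Q).
1 − 2P − Q = 0.626984, giving −½ ln(0.626984) = 0.233417.
1 − 2Q = 0.761904, giving −¼ ln(0.761904) = 0.067984.
d = 0.233417 + 0.067984 = 0.301401.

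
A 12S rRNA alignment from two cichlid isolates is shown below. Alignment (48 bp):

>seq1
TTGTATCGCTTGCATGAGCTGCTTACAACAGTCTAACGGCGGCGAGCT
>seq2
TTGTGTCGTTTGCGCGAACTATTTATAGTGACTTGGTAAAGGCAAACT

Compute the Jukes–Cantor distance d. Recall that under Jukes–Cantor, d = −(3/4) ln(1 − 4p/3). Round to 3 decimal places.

The sequences differ at 22 of 48 sites, so p = 22/48 ≈ 0.458333.
d = −(3/4) ln(1 − 4p/3) = −0.75 ln(1 − 0.611111) = −0.75 ln(0.388889)
  = −0.75 × (-0.944461) = 0.708346 substitutions/site.

0.708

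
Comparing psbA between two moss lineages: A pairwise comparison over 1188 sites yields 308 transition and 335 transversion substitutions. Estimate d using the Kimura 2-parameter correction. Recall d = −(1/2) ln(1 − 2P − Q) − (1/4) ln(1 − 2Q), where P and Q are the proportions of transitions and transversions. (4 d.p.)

1.0135

P = 308/1188 ≈ 0.259259 and Q = 335/1188 ≈ 0.281987.
Under the Kimura two-parameter model, d = −½ ln(1 − 2P − Q) − ¼ ln(1 − 2Q).
1 − 2P − Q = 0.199495, giving −½ ln(0.199495) = 0.805983.
1 − 2Q = 0.436026, giving −¼ ln(0.436026) = 0.207513.
d = 0.805983 + 0.207513 = 1.013496.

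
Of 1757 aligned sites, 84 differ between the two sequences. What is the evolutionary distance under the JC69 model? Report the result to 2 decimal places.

0.05

p = 84/1757 ≈ 0.047809.
d = −(3/4) ln(1 − 4p/3) = −0.75 ln(1 − 0.063745) = −0.75 ln(0.936255)
  = −0.75 × (-0.065867) = 0.049400 substitutions/site.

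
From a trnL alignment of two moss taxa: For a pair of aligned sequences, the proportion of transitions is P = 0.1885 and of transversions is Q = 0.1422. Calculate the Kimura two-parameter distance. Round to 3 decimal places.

Under the Kimura two-parameter model, d = −½ ln(1 − 2P − Q) − ¼ ln(1 − 2Q).
1 − 2P − Q = 0.4808, giving −½ ln(0.4808) = 0.366152.
1 − 2Q = 0.7156, giving −¼ ln(0.7156) = 0.083658.
d = 0.366152 + 0.083658 = 0.449810.

0.450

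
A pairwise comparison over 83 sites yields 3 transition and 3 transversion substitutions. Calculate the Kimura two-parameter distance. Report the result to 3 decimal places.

P = 3/83 ≈ 0.036145 and Q = 3/83 ≈ 0.036145.
Under the Kimura two-parameter model, d = −½ ln(1 − 2P − Q) − ¼ ln(1 − 2Q).
1 − 2P − Q = 0.891565, giving −½ ln(0.891565) = 0.057388.
1 − 2Q = 0.92771, giving −¼ ln(0.92771) = 0.018759.
d = 0.057388 + 0.018759 = 0.076147.

0.076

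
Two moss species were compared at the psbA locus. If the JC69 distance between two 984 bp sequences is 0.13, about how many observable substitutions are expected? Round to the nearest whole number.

Invert JC69: p = (3/4)(1 − e^(−4d/3)) = 0.75 × (1 − e^(-0.173333)) = 0.75 × (1 − 0.840858) = 0.119357.
Expected differing sites = pL ≈ 0.119357 × 984 = 117.447288 ≈ 117.

117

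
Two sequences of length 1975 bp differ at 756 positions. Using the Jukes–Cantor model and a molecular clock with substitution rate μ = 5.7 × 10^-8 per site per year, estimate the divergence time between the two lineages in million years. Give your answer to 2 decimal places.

p = 756/1975 ≈ 0.382785.
d = −(3/4) ln(1 − 4p/3) = −0.75 ln(1 − 0.51038) = −0.75 ln(0.48962)
  = −0.75 × (-0.714126) = 0.535595 substitutions/site.
Under a molecular clock d = 2μt, so t = d/(2μ) = 0.535595 / (2 × 5.7 × 10^-8) = 4.70 million years.

4.70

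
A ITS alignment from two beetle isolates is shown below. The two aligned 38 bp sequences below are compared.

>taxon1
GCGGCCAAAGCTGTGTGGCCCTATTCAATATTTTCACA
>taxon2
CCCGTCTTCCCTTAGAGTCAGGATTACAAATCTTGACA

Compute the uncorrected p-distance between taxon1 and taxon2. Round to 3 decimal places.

0.500

The sequences differ at 19 of 38 positions.
p = 19/38 = 0.500.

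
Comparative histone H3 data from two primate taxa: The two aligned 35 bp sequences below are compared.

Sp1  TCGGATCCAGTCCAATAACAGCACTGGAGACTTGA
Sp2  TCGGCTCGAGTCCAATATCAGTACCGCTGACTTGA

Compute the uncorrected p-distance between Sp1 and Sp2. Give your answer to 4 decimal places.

The sequences differ at 7 of 35 positions (sites 5, 8, 18, 22, 25, 27, 28).
p = 7/35 = 0.2000.

0.2000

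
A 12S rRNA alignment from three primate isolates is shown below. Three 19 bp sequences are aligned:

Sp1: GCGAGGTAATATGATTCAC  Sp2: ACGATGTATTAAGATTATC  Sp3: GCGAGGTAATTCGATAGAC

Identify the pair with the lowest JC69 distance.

Sp1–Sp2: 6/19 differ, p = 0.316, d = 0.410.
Sp1–Sp3: 4/19 differ, p = 0.211, d = 0.247.
Sp2–Sp3: 8/19 differ, p = 0.421, d = 0.618.
The smallest distance is between Sp1 and Sp3.

Sp1 and Sp3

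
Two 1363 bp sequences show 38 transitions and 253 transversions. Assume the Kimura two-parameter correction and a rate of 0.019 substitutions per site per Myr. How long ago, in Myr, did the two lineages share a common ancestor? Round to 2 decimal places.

6.69

P = 38/1363 ≈ 0.02788 and Q = 253/1363 ≈ 0.18562.
Under the Kimura two-parameter model, d = −½ ln(1 − 2P − Q) − ¼ ln(1 − 2Q).
1 − 2P − Q = 0.75862, giving −½ ln(0.75862) = 0.138127.
1 − 2Q = 0.62876, giving −¼ ln(0.62876) = 0.116001.
d = 0.138127 + 0.116001 = 0.254128.
Under a molecular clock d = 2μt, so t = d/(2μ) = 0.254128 / (2 × 0.019) = 6.69 Myr.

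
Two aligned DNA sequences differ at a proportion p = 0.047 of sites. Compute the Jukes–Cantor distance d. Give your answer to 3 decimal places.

d = −(3/4) ln(1 − 4p/3) = −0.75 ln(1 − 0.062667) = −0.75 ln(0.937333)
  = −0.75 × (-0.064717) = 0.048538 substitutions/site.

0.049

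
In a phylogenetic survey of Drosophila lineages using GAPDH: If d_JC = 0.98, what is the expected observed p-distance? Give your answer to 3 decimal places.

p = (3/4)(1 − e^(−4d/3)) = 0.75 × (1 − e^(-1.306667)) = 0.75 × (1 − 0.270721) = 0.546959.

0.547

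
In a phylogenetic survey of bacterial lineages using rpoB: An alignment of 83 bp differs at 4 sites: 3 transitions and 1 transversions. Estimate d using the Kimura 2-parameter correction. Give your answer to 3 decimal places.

0.050

P = 3/83 ≈ 0.036145 and Q = 1/83 ≈ 0.012048.
Under the Kimura two-parameter model, d = −½ ln(1 − 2P − Q) − ¼ ln(1 − 2Q).
1 − 2P − Q = 0.915662, giving −½ ln(0.915662) = 0.044054.
1 − 2Q = 0.975904, giving −¼ ln(0.975904) = 0.006098.
d = 0.044054 + 0.006098 = 0.050152.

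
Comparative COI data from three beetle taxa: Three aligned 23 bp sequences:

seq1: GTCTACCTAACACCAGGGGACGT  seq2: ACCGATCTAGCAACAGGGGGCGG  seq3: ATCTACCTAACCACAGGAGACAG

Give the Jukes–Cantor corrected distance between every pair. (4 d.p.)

d(seq1,seq2) = 0.4674, d(seq1,seq3) = 0.3206, d(seq2,seq3) = 0.4674

seq1–seq2: 8/23 sites differ → p ≈ 0.347826, d = −0.75 ln(1 − 0.463768) = 0.467391 ≈ 0.4674.
seq1–seq3: 6/23 sites differ → p ≈ 0.26087, d = −0.75 ln(1 − 0.347827) = 0.320584 ≈ 0.3206.
seq2–seq3: 8/23 sites differ → p ≈ 0.347826, d = −0.75 ln(1 − 0.463768) = 0.467391 ≈ 0.4674.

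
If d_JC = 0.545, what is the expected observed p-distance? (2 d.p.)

0.39

p = (3/4)(1 − e^(−4d/3)) = 0.75 × (1 − e^(-0.726667)) = 0.75 × (1 − 0.483518) = 0.387362.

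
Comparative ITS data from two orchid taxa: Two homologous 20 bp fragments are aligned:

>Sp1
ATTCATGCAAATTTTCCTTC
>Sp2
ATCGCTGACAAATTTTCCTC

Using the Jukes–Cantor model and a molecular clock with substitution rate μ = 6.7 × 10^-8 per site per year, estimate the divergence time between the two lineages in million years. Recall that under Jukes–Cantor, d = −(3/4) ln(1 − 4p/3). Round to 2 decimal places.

The sequences differ at 8 of 20 sites (3, 4, 5, 8, 9, 12, 16, 18), so p = 8/20 = 0.4.
d = −(3/4) ln(1 − 4p/3) = −0.75 ln(1 − 0.533333) = −0.75 ln(0.466667)
  = −0.75 × (-0.762139) = 0.571604 substitutions/site.
Under a molecular clock d = 2μt, so t = d/(2μ) = 0.571604 / (2 × 6.7 × 10^-8) = 4.27 million years.

4.27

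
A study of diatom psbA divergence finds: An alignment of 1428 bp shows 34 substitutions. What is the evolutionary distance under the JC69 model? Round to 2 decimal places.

p = 34/1428 ≈ 0.02381.
d = −(3/4) ln(1 − 4p/3) = −0.75 ln(1 − 0.031747) = −0.75 ln(0.968253)
  = −0.75 × (-0.032262) = 0.024197 substitutions/site.

0.02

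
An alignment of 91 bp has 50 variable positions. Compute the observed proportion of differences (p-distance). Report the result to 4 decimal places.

p = 50/91 = 0.549450… ≈ 0.5495 (to 4 d.p.).

0.5495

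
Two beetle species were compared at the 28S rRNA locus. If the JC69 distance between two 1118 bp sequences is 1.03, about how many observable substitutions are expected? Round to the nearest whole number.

626

Invert JC69: p = (3/4)(1 − e^(−4d/3)) = 0.75 × (1 − e^(-1.373333)) = 0.75 × (1 − 0.253261) = 0.560054.
Expected differing sites = pL ≈ 0.560054 × 1118 = 626.140372 ≈ 626.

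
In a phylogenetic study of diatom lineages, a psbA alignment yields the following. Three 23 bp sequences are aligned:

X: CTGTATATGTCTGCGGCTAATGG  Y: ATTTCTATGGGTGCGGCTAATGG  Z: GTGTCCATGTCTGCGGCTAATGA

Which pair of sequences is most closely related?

X and Z

X–Y: 5/23 differ, p = 0.217, d = 0.257.
X–Z: 4/23 differ, p = 0.174, d = 0.198.
Y–Z: 6/23 differ, p = 0.261, d = 0.321.
The smallest distance is between X and Z.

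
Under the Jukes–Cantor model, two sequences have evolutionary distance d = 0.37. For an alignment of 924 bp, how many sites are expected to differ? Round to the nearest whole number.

Invert JC69: p = (3/4)(1 − e^(−4d/3)) = 0.75 × (1 − e^(-0.493333)) = 0.75 × (1 − 0.610588) = 0.292059.
Expected differing sites = pL ≈ 0.292059 × 924 = 269.862516 ≈ 270.

270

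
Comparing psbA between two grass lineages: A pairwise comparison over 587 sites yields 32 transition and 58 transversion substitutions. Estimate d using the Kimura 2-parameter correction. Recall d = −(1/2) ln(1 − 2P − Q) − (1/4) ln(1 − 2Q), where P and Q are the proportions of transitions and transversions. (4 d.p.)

0.1715

P = 32/587 ≈ 0.054514 and Q = 58/587 ≈ 0.098807.
Under the Kimura two-parameter model, d = −½ ln(1 − 2P − Q) − ¼ ln(1 − 2Q).
1 − 2P − Q = 0.792165, giving −½ ln(0.792165) = 0.116493.
1 − 2Q = 0.802386, giving −¼ ln(0.802386) = 0.055041.
d = 0.116493 + 0.055041 = 0.171534.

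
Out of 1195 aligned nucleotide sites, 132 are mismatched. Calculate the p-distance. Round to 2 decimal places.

0.11

p = 132/1195 = 0.110460… ≈ 0.11 (to 2 d.p.).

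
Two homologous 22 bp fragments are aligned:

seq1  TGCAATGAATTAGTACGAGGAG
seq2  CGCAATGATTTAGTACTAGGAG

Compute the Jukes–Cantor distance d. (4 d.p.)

0.1505

The sequences differ at 3 of 22 sites (1, 9, 17), so p = 3/22 ≈ 0.136364.
d = −(3/4) ln(1 − 4p/3) = −0.75 ln(1 − 0.181819) = −0.75 ln(0.818181)
  = −0.75 × (-0.200672) = 0.150504 substitutions/site.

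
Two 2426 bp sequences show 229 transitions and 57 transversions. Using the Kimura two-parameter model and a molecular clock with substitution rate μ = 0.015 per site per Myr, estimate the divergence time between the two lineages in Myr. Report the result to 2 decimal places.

P = 229/2426 ≈ 0.094394 and Q = 57/2426 ≈ 0.023495.
Under the Kimura two-parameter model, d = −½ ln(1 − 2P − Q) − ¼ ln(1 − 2Q).
1 − 2P − Q = 0.787717, giving −½ ln(0.787717) = 0.119308.
1 − 2Q = 0.95301, giving −¼ ln(0.95301) = 0.012032.
d = 0.119308 + 0.012032 = 0.131340.
Under a molecular clock d = 2μt, so t = d/(2μ) = 0.131340 / (2 × 0.015) = 4.38 Myr.

4.38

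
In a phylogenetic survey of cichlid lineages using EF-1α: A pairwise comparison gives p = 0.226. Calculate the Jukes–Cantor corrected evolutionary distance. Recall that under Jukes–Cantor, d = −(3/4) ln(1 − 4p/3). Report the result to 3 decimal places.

0.269

d = −(3/4) ln(1 − 4p/3) = −0.75 ln(1 − 0.301333) = −0.75 ln(0.698667)
  = −0.75 × (-0.358581) = 0.268936 substitutions/site.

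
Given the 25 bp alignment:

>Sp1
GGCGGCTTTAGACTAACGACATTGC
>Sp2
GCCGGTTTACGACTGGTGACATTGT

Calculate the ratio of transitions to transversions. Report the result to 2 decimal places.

Transitions are A↔G and C↔T; transversions are all other mismatches.
Transitions: 5. Transversions: 3.
R = 5/3 = 1.666666… ≈ 1.67 (to 2 d.p.).

1.67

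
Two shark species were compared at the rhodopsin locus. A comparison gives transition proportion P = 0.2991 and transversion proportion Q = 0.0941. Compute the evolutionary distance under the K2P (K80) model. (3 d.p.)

Under the Kimura two-parameter model, d = −½ ln(1 − 2P − Q) − ¼ ln(1 − 2Q).
1 − 2P − Q = 0.3077, giving −½ ln(0.3077) = 0.589315.
1 − 2Q = 0.8118, giving −¼ ln(0.8118) = 0.052125.
d = 0.589315 + 0.052125 = 0.641440.

0.641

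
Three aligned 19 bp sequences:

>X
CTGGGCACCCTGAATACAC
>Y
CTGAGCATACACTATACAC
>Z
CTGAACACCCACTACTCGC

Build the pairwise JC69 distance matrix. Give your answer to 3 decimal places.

d(X,Y) = 0.410, d(X,Z) = 0.618, d(Y,Z) = 0.410

X–Y: 6/19 sites differ → p ≈ 0.315789, d = −0.75 ln(1 − 0.421052) = 0.409907 ≈ 0.410.
X–Z: 8/19 sites differ → p ≈ 0.421053, d = −0.75 ln(1 − 0.561404) = 0.618132 ≈ 0.618.
Y–Z: 6/19 sites differ → p ≈ 0.315789, d = −0.75 ln(1 − 0.421052) = 0.409907 ≈ 0.410.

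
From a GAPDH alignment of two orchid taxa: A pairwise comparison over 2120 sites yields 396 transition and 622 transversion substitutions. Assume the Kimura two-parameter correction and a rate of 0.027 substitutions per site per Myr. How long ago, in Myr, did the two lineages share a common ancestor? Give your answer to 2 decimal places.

14.27

P = 396/2120 ≈ 0.186792 and Q = 622/2120 ≈ 0.293396.
Under the Kimura two-parameter model, d = −½ ln(1 − 2P − Q) − ¼ ln(1 − 2Q).
1 − 2P − Q = 0.33302, giving −½ ln(0.33302) = 0.549776.
1 − 2Q = 0.413208, giving −¼ ln(0.413208) = 0.220951.
d = 0.549776 + 0.220951 = 0.770727.
Under a molecular clock d = 2μt, so t = d/(2μ) = 0.770727 / (2 × 0.027) = 14.27 Myr.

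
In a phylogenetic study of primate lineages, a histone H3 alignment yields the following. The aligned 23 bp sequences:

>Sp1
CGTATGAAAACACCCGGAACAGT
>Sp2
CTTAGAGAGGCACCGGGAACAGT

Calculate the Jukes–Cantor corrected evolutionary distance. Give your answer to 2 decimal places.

The sequences differ at 7 of 23 sites (2, 5, 6, 7, 9, 10, 15), so p = 7/23 ≈ 0.304348.
d = −(3/4) ln(1 − 4p/3) = −0.75 ln(1 − 0.405797) = −0.75 ln(0.594203)
  = −0.75 × (-0.520534) = 0.390401 substitutions/site.

0.39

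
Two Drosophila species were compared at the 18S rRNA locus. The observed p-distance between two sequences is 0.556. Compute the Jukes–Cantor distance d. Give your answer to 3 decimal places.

d = −(3/4) ln(1 − 4p/3) = −0.75 ln(1 − 0.741333) = −0.75 ln(0.258667)
  = −0.75 × (-1.352214) = 1.014161 substitutions/site.

1.014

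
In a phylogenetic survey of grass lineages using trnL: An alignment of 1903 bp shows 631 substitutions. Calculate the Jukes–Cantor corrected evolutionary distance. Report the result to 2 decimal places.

p = 631/1903 ≈ 0.331582.
d = −(3/4) ln(1 − 4p/3) = −0.75 ln(1 − 0.442109) = −0.75 ln(0.557891)
  = −0.75 × (-0.583592) = 0.437694 substitutions/site.

0.44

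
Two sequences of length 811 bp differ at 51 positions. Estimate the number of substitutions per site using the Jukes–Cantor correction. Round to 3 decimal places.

p = 51/811 ≈ 0.062885.
d = −(3/4) ln(1 − 4p/3) = −0.75 ln(1 − 0.083847) = −0.75 ln(0.916153)
  = −0.75 × (-0.087572) = 0.065679 substitutions/site.

0.066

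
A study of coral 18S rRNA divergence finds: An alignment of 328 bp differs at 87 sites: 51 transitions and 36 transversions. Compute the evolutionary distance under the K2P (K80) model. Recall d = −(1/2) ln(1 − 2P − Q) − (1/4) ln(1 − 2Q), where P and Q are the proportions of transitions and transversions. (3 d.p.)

0.335

P = 51/328 ≈ 0.155488 and Q = 36/328 ≈ 0.109756.
Under the Kimura two-parameter model, d = −½ ln(1 − 2P − Q) − ¼ ln(1 − 2Q).
1 − 2P − Q = 0.579268, giving −½ ln(0.579268) = 0.272995.
1 − 2Q = 0.780488, giving −¼ ln(0.780488) = 0.061959.
d = 0.272995 + 0.061959 = 0.334954.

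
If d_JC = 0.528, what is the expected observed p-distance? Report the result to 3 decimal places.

p = (3/4)(1 − e^(−4d/3)) = 0.75 × (1 − e^(-0.704)) = 0.75 × (1 − 0.494603) = 0.379048.

0.379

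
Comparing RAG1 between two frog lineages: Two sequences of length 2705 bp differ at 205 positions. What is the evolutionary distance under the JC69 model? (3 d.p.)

p = 205/2705 ≈ 0.075786.
d = −(3/4) ln(1 − 4p/3) = −0.75 ln(1 − 0.101048) = −0.75 ln(0.898952)
  = −0.75 × (-0.106526) = 0.079895 substitutions/site.

0.080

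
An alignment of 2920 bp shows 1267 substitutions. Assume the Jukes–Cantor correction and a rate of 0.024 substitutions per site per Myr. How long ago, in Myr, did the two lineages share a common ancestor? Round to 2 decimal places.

13.50

p = 1267/2920 ≈ 0.433904.
d = −(3/4) ln(1 − 4p/3) = −0.75 ln(1 − 0.578539) = −0.75 ln(0.421461)
  = −0.75 × (-0.864028) = 0.648021 substitutions/site.
Under a molecular clock d = 2μt, so t = d/(2μ) = 0.648021 / (2 × 0.024) = 13.50 Myr.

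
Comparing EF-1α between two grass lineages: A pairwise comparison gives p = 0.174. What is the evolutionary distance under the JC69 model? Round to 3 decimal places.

d = −(3/4) ln(1 − 4p/3) = −0.75 ln(1 − 0.232) = −0.75 ln(0.768)
  = −0.75 × (-0.263966) = 0.197975 substitutions/site.

0.198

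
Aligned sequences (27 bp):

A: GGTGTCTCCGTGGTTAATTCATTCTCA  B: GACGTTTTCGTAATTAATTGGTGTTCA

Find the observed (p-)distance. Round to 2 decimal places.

0.37

The sequences differ at 10 of 27 positions (sites 2, 3, 6, 8, 12, 13, 20, 21, 23, 24).
p = 10/27 = 0.370370… ≈ 0.37 (to 2 d.p.).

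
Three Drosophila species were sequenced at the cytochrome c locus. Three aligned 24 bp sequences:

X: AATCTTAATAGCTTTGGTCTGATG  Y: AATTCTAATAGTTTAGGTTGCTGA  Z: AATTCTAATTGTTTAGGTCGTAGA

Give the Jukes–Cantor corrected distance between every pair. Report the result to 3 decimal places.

d(X,Y) = 0.608, d(X,Z) = 0.520, d(Y,Z) = 0.188

X–Y: 10/24 sites differ → p ≈ 0.416667, d = −0.75 ln(1 − 0.555556) = 0.608198 ≈ 0.608.
X–Z: 9/24 sites differ → p = 0.375, d = −0.75 ln(1 − 0.5) = 0.519860 ≈ 0.520.
Y–Z: 4/24 sites differ → p ≈ 0.166667, d = −0.75 ln(1 − 0.222223) = 0.188487 ≈ 0.188.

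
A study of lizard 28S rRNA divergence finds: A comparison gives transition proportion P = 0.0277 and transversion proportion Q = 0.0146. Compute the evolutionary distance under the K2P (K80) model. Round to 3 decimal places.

0.044

Under the Kimura two-parameter model, d = −½ ln(1 − 2P − Q) − ¼ ln(1 − 2Q).
1 − 2P − Q = 0.93, giving −½ ln(0.93) = 0.036285.
1 − 2Q = 0.9708, giving −¼ ln(0.9708) = 0.007409.
d = 0.036285 + 0.007409 = 0.043694.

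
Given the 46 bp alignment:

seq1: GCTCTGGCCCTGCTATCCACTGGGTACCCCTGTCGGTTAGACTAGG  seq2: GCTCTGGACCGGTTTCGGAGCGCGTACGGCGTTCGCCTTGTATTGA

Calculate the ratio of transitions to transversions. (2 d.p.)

Transitions are A↔G and C↔T; transversions are all other mismatches.
Transitions: 5. Transversions: 16.
R = 5/16 = 0.3125 ≈ 0.31 (to 2 d.p.).

0.31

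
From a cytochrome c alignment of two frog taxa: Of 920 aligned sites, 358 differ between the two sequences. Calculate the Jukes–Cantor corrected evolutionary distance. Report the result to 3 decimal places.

0.549

p = 358/920 ≈ 0.38913.
d = −(3/4) ln(1 − 4p/3) = −0.75 ln(1 − 0.51884) = −0.75 ln(0.48116)
  = −0.75 × (-0.731555) = 0.548666 substitutions/site.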